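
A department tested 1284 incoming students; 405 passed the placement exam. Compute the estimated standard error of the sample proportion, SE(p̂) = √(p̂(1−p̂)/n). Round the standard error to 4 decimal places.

The sample proportion is 405/1284 = 0.31542.
p̂(1−p̂) = 0.31542·0.68458 = 0.215930.
SE = √(0.215930/1284) = √0.000168170 = 0.0130.

SE = 0.0130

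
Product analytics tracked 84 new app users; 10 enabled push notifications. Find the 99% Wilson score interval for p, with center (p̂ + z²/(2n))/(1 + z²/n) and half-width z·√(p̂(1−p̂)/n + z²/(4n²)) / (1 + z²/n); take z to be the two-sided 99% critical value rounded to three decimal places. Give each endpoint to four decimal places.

Here p̂ = 10/84 = 0.11905 and z = 2.576 (z² = 6.635776).
Denominator 1 + z²/n = 1 + 6.635776/84 = 1.078997.
Center = (0.11905 + 0.039499)/1.078997 = 0.14694.
Radicand: p̂(1−p̂)/n + z²/(4n²) = 0.001248515 + 0.000235111 = 0.001483626.
Half-width = 2.576·√0.001483626/1.078997 = 0.09196.
Interval: 0.14694 ± 0.09196 → (0.0550, 0.2389).

(0.0550, 0.2389)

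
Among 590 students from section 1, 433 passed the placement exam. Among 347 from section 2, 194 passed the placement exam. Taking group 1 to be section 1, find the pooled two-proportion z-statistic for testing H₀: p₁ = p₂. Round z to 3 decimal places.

z = 5.492

Sample proportions: p̂₁ = 433/590 = 0.73390 and p̂₂ = 194/347 = 0.55908.
Pooling: p̂ = 627/937 = 0.66916.
Pooled SE = √[0.2213859·0.00457676] ≈ 0.031831.
z = (p̂₁ − p̂₂)/SE = (0.73390 − 0.55908)/0.031831 = 0.17482/0.031831 = 5.492.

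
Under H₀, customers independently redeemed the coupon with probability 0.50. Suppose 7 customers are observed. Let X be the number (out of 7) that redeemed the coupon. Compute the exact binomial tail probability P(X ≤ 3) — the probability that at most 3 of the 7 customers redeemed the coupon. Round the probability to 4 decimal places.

X ~ Binomial(n=7, p=0.50).
P(X ≤ 3) = C(7,0)·0.50^0·0.50^7 + C(7,1)·0.50^1·0.50^6 + C(7,2)·0.50^2·0.50^5 + C(7,3)·0.50^3·0.50^4.
= 0.007812 + 0.054688 + 0.164062 + 0.273438 = 0.5000.

P = 0.5000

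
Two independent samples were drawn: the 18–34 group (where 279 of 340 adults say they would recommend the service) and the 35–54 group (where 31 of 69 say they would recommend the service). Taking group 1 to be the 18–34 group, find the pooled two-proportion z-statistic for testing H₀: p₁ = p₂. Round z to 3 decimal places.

z = 6.565

p̂₁ = 279/340 = 0.82059, p̂₂ = 31/69 = 0.44928.
Pooling: p̂ = 310/409 = 0.75795.
Pooled SE = √[0.1834638·0.01743393] ≈ 0.056555.
z = (p̂₁ − p̂₂)/SE = (0.82059 − 0.44928)/0.056555 = 0.37131/0.056555 = 6.565.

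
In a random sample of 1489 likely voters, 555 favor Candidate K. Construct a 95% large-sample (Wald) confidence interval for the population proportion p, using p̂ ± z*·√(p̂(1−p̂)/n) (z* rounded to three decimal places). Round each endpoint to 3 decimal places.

(0.348, 0.397)

The sample proportion is 555/1489 = 0.37273.
SE = √(p̂(1−p̂)/n) = √(0.233803/1489) = 0.012531.
z* = 1.960 at the 95% level.
Margin of error: 1.960 × 0.012531 = 0.02456.
So the interval runs from 0.348 to 0.397.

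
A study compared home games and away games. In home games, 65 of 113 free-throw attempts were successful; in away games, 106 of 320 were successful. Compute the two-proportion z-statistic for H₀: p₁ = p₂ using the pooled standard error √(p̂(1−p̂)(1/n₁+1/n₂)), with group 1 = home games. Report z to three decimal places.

Sample proportions: p̂₁ = 65/113 = 0.57522 and p̂₂ = 106/320 = 0.33125.
Pooling: p̂ = 171/433 = 0.39492.
SE = √[p̂(1−p̂)(1/n₁+1/n₂)] = √[0.39492·0.60508·(1/113+1/320)] ≈ 0.053492.
z = 0.24397/0.053492 = 4.561.

z = 4.561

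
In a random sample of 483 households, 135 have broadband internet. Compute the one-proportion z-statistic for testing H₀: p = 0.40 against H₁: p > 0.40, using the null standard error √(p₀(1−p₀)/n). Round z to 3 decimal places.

z = -5.406

Sample proportion p̂ = 135/483 = 0.27950.
SE₀ = √(0.40·0.60/483) = 0.022291.
Test statistic: z = -0.12050/0.022291 = -5.406.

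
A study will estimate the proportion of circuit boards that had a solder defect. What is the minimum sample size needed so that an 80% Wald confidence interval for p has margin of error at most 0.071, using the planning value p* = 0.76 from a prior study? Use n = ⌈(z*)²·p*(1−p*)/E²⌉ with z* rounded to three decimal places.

z* = 1.282 at the 80% level.
p*(1−p*) = 0.76·0.24 = 0.1824.
Required n before rounding: 1.643524 × 0.1824 / 0.071² = 59.468.
Rounding up, n = 60.

n = 60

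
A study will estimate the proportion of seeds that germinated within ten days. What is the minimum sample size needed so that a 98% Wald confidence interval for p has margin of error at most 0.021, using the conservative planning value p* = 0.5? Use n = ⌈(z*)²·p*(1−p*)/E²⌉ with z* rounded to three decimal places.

z* = 2.326 at the 98% level.
p*(1−p*) = 0.2500.
(z*)²·p*(1−p*)/E² = 5.410276·0.2500/0.000441 = 3067.050.
⌈3067.050⌉ = 3068.

n = 3068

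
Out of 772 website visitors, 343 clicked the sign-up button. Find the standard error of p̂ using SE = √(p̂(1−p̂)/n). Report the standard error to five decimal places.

With x = 343 successes in n = 772, p̂ = 0.44430.
p̂(1−p̂) = 0.44430·0.55570 = 0.246898.
SE = √(0.246898/772) = 0.01788.

SE = 0.01788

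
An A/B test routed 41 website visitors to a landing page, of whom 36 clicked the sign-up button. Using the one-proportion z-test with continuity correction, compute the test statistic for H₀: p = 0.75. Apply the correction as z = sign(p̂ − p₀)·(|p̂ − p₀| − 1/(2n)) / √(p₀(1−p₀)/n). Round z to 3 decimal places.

Sample proportion p̂ = 36/41 = 0.87805. p̂ − p₀ = 0.128049.
1/(2n) = 0.012195.
Corrected numerator: |0.128049| − 0.012195 = 0.115854.
Under H₀, SE = √(p₀(1−p₀)/n) = √(0.75·0.25/41) = √0.004573171 = 0.067625.
z = (+)0.115854/0.067625 = 1.713.

z = 1.713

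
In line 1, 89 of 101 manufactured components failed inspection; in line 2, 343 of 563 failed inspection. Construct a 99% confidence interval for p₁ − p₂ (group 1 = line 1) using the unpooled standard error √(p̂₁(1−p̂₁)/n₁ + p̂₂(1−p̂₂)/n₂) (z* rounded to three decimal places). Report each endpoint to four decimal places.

p̂₁ = 0.88119, p̂₂ = 0.60924, so the observed difference is 0.27195.
Unpooled SE = √(p̂₁(1−p̂₁)/n₁ + p̂₂(1−p̂₂)/n₂) = √(0.001036590 + 0.000422855) = 0.038203.
z* = 2.576 at the 99% level. Margin = 2.576·0.038203 = 0.09841.
CI: 0.27195 ± 0.09841 = (0.1735, 0.3704).

(0.1735, 0.3704)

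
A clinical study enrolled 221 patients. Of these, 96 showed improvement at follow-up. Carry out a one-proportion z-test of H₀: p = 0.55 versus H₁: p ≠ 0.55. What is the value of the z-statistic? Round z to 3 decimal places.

z = -3.455

p̂ = 96/221 = 0.43439.
Null standard error: √(0.55·0.45/221) = √0.001119910 = 0.033465.
z = (0.43439 − 0.55)/0.033465 = -0.11561/0.033465 = -3.455.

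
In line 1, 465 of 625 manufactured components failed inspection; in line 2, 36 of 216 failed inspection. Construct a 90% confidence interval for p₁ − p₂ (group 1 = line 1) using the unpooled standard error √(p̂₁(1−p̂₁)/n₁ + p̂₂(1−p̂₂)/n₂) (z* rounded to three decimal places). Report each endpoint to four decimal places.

(0.5267, 0.6280)

p̂₁ = 0.74400, p̂₂ = 0.16667, so the observed difference is 0.57733.
SE = √(0.000304742 + 0.000643004) = √0.000947746 = 0.030785.
z* = 1.645 at the 90% level. Margin = 1.645·0.030785 = 0.05064.
CI: 0.57733 ± 0.05064 = (0.5267, 0.6280).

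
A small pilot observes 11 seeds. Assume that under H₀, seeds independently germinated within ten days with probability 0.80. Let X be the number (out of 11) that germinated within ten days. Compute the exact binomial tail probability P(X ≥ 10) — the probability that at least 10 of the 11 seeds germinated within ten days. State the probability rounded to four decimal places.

X ~ Binomial(n=11, p=0.80).
P(X ≥ 10) = C(11,10)·0.80^10·0.20^1 + C(11,11)·0.80^11·0.20^0.
= 0.236223 + 0.085899 = 0.3221.

P = 0.3221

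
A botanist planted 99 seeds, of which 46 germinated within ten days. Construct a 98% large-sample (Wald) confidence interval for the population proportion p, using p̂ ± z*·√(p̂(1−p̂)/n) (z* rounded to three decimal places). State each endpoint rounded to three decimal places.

(0.348, 0.581)

Sample proportion p̂ = 46/99 = 0.46465.
SE = √(p̂(1−p̂)/n) = √(0.248750/99) = 0.050126.
z* = 2.326 at the 98% level.
Margin = 2.326·0.050126 = 0.11659.
Interval: 0.46465 ± 0.11659 → (0.348, 0.581).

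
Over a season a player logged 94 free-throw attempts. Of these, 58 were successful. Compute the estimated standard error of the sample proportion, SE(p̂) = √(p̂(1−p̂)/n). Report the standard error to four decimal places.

SE = 0.0501

Sample proportion p̂ = 58/94 = 0.61702.
p̂(1−p̂) = 0.236306.
SE = √(0.236306/94) = √0.002513894 = 0.0501.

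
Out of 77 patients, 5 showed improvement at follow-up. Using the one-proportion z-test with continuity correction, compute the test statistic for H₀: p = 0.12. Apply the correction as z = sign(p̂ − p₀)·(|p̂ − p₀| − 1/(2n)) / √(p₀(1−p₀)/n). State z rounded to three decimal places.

z = -1.312

With x = 5 successes in n = 77, p̂ = 0.06494. p̂ − p₀ = -0.055065.
Continuity correction 1/(2n) = 1/154 = 0.006494.
Corrected numerator: |-0.055065| − 0.006494 = 0.048571.
Null standard error: √(0.12·0.88/77) = √0.001371429 = 0.037033.
z = (−)0.048571/0.037033 = -1.312.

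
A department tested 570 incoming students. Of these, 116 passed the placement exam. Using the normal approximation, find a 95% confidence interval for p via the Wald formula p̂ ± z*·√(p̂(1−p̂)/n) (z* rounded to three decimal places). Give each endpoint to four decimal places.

(0.1705, 0.2366)

The sample proportion is 116/570 = 0.20351.
SE(p̂) = √(0.20351·0.79649/570) = 0.016863.
z* = 1.960 at the 95% level.
Margin = 1.960·0.016863 = 0.03305.
So the interval runs from 0.1705 to 0.2366.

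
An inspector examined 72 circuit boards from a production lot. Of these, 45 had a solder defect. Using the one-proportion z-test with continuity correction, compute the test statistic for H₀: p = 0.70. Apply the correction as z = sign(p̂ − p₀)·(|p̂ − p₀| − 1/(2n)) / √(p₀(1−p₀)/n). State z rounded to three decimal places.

Sample proportion p̂ = 45/72 = 0.62500. p̂ − p₀ = -0.075000.
1/(2n) = 0.006944.
Corrected numerator: |-0.075000| − 0.006944 = 0.068056.
Under H₀, SE = √(p₀(1−p₀)/n) = √(0.70·0.30/72) = √0.002916667 = 0.054006.
z = −0.068056/0.054006 = -1.260.

z = -1.260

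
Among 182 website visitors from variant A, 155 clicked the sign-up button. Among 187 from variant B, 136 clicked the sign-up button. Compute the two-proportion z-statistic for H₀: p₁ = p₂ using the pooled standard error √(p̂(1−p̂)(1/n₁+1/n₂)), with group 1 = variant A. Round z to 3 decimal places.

Sample proportions: p̂₁ = 155/182 = 0.85165 and p̂₂ = 136/187 = 0.72727.
Pooling: p̂ = 291/369 = 0.78862.
SE = √[p̂(1−p̂)(1/n₁+1/n₂)] = √[0.78862·0.21138·(1/182+1/187)] ≈ 0.042513.
z = (p̂₁ − p̂₂)/SE = (0.85165 − 0.72727)/0.042513 = 0.12438/0.042513 = 2.926.

z = 2.926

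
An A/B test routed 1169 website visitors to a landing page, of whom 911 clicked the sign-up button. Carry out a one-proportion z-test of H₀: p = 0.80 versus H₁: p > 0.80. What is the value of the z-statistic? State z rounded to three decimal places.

z = -1.769

With x = 911 successes in n = 1169, p̂ = 0.77930.
Under H₀, SE = √(p₀(1−p₀)/n) = √(0.80·0.20/1169) = √0.000136869 = 0.011699.
Test statistic: z = -0.02070/0.011699 = -1.769.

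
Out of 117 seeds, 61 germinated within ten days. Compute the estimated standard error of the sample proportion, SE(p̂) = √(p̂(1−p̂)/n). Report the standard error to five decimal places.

SE = 0.04618

With x = 61 successes in n = 117, p̂ = 0.52137.
p̂(1−p̂) = 0.249543.
SE = √(0.249543/117) = √0.002132846 = 0.04618.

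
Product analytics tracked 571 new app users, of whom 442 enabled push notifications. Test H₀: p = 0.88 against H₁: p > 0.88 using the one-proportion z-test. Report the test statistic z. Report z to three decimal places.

With x = 442 successes in n = 571, p̂ = 0.77408.
SE₀ = √(0.88·0.12/571) = 0.013599.
z = (0.77408 − 0.88)/0.013599 = -0.10592/0.013599 = -7.789.

z = -7.789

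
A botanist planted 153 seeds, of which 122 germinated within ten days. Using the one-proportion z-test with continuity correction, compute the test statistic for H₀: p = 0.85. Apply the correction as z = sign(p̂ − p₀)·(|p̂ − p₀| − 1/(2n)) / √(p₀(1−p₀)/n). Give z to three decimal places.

z = -1.709

Sample proportion p̂ = 122/153 = 0.79739. p̂ − p₀ = -0.052614.
1/(2n) = 0.003268.
Corrected numerator: |-0.052614| − 0.003268 = 0.049346.
SE₀ = √(0.85·0.15/153) = 0.028868.
z = (−)0.049346/0.028868 = -1.709.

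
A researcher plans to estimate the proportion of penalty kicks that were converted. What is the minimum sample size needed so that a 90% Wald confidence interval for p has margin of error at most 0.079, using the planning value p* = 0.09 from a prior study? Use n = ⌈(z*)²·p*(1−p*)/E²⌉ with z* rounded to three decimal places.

n = 36

z* = 1.645 at the 90% level.
p*(1−p*) = 0.09·0.91 = 0.0819.
(z*)²·p*(1−p*)/E² = 2.706025·0.0819/0.006241 = 35.511.
Rounding up, n = 36.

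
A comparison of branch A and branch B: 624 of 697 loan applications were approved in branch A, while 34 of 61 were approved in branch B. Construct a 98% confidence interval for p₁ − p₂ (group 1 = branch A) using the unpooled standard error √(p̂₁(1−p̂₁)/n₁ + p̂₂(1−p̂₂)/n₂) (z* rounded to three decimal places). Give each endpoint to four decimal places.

p̂₁ = 624/697 = 0.89527, p̂₂ = 34/61 = 0.55738; p̂₁ − p̂₂ = 0.33789.
Unpooled SE = √(p̂₁(1−p̂₁)/n₁ + p̂₂(1−p̂₂)/n₂) = √(0.000134527 + 0.004044391) = 0.064645.
z* = 2.326 at the 98% level. Margin = 2.326·0.064645 = 0.15036.
So the interval runs from 0.1875 to 0.4883.

(0.1875, 0.4883)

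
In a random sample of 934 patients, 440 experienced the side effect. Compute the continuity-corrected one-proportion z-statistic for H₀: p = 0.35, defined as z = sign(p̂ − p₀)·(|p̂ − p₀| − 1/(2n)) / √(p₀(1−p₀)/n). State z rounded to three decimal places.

z = 7.725

p̂ = 440/934 = 0.47109. p̂ − p₀ = 0.121092.
Continuity correction 1/(2n) = 1/1868 = 0.000535.
Corrected numerator: |0.121092| − 0.000535 = 0.120557.
Null standard error: √(0.35·0.65/934) = √0.000243576 = 0.015607.
z = (+)0.120557/0.015607 = 7.725.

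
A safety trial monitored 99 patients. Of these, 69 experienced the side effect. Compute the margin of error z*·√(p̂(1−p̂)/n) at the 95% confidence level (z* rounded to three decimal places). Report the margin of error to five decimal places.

ME = 0.09053

The sample proportion is 69/99 = 0.69697.
SE = √(p̂(1−p̂)/n) = √(0.211203/99) = 0.046188.
For 95% confidence, z* = 1.960.
ME = 1.960·0.046188 = 0.09053.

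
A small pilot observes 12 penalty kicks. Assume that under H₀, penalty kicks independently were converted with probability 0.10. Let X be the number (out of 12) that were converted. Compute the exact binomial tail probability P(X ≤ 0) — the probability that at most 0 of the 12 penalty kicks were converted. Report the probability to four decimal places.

X is binomial with n = 12 and p = 0.10.
P(X ≤ 0) = C(12,0)·0.10^0·0.90^12.
= 0.282430 = 0.2824.

P = 0.2824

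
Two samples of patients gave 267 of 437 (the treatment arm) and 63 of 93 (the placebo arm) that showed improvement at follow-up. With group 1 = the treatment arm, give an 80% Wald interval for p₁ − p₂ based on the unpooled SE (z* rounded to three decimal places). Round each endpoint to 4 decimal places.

p̂₁ = 267/437 = 0.61098, p̂₂ = 63/93 = 0.67742; p̂₁ − p̂₂ = -0.06644.
Unpooled SE = √(p̂₁(1−p̂₁)/n₁ + p̂₂(1−p̂₂)/n₂) = √(0.000543896 + 0.002349703) = 0.053792.
The 80% critical value is z* = 1.282. Margin of error = 0.06896.
Interval: -0.06644 ± 0.06896 → (-0.1354, 0.0025).

(-0.1354, 0.0025)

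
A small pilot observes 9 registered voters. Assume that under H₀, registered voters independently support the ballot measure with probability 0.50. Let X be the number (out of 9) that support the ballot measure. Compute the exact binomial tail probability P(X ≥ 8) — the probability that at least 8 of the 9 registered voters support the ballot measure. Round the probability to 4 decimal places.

X ~ Binomial(n=9, p=0.50).
P(X ≥ 8) = C(9,8)·0.50^8·0.50^1 + C(9,9)·0.50^9·0.50^0.
= 0.017578 + 0.001953 = 0.0195.

P = 0.0195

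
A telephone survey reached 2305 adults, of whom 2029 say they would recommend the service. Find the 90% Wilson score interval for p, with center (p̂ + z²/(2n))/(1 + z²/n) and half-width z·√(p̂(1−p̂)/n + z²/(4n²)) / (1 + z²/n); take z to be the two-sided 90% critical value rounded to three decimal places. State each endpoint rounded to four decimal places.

(0.8687, 0.8909)

Here p̂ = 2029/2305 = 0.88026 and z = 1.645 (z² = 2.706025).
1 + z²/n = 1.001174.
Center = (0.88026 + 0.000587)/1.001174 = 0.87981.
Radicand: p̂(1−p̂)/n + z²/(4n²) = 0.000045728 + 0.000000127 = 0.000045855.
Half-width = 1.645·√0.000045855/1.001174 = 0.01113.
So the interval runs from 0.8687 to 0.8909.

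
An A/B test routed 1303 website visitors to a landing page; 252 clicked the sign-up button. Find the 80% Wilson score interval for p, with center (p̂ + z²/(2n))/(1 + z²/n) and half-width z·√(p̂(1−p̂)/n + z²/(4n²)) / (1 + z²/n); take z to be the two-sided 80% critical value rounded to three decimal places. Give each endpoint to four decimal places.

(0.1798, 0.2078)

Here p̂ = 252/1303 = 0.19340 and z = 1.282 (z² = 1.643524).
Denominator 1 + z²/n = 1 + 1.643524/1303 = 1.001261.
Center = (0.19340 + 0.000631)/1.001261 = 0.19379.
Radicand: p̂(1−p̂)/n + z²/(4n²) = 0.000119721 + 0.000000242 = 0.000119963.
Half-width = 1.282·√0.000119963/1.001261 = 0.01402.
Interval: 0.19379 ± 0.01402 → (0.1798, 0.2078).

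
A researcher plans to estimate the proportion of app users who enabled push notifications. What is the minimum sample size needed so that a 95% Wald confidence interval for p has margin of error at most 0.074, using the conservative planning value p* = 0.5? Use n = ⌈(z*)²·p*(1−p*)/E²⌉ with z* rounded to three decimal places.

n = 176

z* = 1.960 at the 95% level.
p*(1−p*) = 0.2500.
Required n before rounding: 3.841600 × 0.2500 / 0.074² = 175.383.
⌈175.383⌉ = 176.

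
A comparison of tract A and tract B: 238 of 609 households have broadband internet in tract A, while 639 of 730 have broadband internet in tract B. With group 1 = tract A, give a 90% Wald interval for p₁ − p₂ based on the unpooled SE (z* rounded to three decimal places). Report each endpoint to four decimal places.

(-0.5228, -0.4463)

p̂₁ = 0.39080, p̂₂ = 0.87534, so the observed difference is -0.48454.
SE = √(0.000390930 + 0.000149477) = √0.000540407 = 0.023247.
The 90% critical value is z* = 1.645. Margin of error = 0.03824.
So the interval runs from -0.5228 to -0.4463.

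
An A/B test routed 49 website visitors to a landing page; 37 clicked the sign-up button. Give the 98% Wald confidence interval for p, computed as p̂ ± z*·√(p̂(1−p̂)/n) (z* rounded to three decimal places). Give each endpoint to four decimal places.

(0.6122, 0.8980)

p̂ = 37/49 = 0.75510.
SE = √(p̂(1−p̂)/n) = √(0.184923/49) = 0.061432.
The 98% critical value is z* = 2.326.
Margin = 2.326·0.061432 = 0.14289.
So the interval runs from 0.6122 to 0.8980.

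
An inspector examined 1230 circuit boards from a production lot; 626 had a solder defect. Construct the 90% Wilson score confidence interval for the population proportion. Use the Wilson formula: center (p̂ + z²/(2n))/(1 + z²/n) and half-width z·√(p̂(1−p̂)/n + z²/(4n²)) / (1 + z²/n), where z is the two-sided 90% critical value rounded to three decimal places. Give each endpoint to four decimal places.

(0.4855, 0.5323)

p̂ = 626/1230 = 0.50894; z = 1.645, so z² = 2.706025.
Denominator 1 + z²/n = 1 + 2.706025/1230 = 1.002200.
Adjusted center: (0.50894 + z²/(2n))/1.002200 = 0.50892.
Radicand: p̂(1−p̂)/n + z²/(4n²) = 0.000203187 + 0.000000447 = 0.000203634.
Half-width = z·√(radicand)/denom = 1.645·0.014270/1.002200 = 0.02342.
So the interval runs from 0.4855 to 0.5323.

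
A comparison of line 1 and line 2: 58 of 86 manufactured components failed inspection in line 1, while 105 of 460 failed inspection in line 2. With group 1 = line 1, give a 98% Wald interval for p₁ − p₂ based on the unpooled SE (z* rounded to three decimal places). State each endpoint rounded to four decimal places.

(0.3201, 0.5722)

p̂₁ = 0.67442, p̂₂ = 0.22826, so the observed difference is 0.44616.
SE = √(0.002553234 + 0.000382952) = √0.002936186 = 0.054187.
The 98% critical value is z* = 2.326. Margin of error = 0.12604.
So the interval runs from 0.3201 to 0.5722.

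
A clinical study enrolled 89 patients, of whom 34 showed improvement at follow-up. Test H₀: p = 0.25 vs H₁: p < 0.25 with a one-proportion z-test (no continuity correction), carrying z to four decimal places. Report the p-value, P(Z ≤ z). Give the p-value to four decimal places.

Sample proportion p̂ = 34/89 = 0.38202.
Under H₀, SE = √(p₀(1−p₀)/n) = √(0.25·0.75/89) = √0.002106742 = 0.045899.
z = (p̂ − p₀)/SE = (34/89 − 0.25)/0.045899 ≈ 2.8764.
p-value = P(Z ≤ z) with z = 2.8764 → 0.9980.

p-value = 0.9980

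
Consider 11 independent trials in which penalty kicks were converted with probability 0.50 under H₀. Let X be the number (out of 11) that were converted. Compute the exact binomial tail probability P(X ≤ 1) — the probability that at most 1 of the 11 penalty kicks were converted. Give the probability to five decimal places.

P = 0.00586

X ~ Binomial(n=11, p=0.50).
P(X ≤ 1) = C(11,0)·0.50^0·0.50^11 + C(11,1)·0.50^1·0.50^10.
= 0.000488 + 0.005371 = 0.00586.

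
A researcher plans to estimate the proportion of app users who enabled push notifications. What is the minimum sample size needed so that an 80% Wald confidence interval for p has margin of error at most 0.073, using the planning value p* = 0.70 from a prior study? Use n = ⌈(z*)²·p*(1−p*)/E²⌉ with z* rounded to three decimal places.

n = 65

z* = 1.282 at the 80% level.
p*(1−p*) = 0.2100.
(z*)²·p*(1−p*)/E² = 1.643524·0.2100/0.005329 = 64.766.
⌈64.766⌉ = 65.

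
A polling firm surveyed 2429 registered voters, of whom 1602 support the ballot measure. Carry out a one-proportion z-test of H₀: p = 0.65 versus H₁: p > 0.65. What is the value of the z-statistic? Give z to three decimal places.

The sample proportion is 1602/2429 = 0.65953.
Null standard error: √(0.65·0.35/2429) = √0.000093660 = 0.009678.
Test statistic: z = 0.00953/0.009678 = 0.985.

z = 0.985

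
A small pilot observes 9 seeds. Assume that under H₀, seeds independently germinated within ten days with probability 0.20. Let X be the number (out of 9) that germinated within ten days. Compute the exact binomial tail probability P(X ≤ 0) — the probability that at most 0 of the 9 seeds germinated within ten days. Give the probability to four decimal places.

P = 0.1342

X is binomial with n = 9 and p = 0.20.
P(X ≤ 0) = C(9,0)·0.20^0·0.80^9.
= 0.134218 = 0.1342.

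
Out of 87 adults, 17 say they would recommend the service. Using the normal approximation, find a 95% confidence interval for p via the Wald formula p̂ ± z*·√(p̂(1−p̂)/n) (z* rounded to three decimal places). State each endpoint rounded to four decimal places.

The sample proportion is 17/87 = 0.19540.
Standard error of p̂: √(0.157220/87) = √0.001807129 = 0.042510.
The 95% critical value is z* = 1.960.
Margin of error: 1.960 × 0.042510 = 0.08332.
So the interval runs from 0.1121 to 0.2787.

(0.1121, 0.2787)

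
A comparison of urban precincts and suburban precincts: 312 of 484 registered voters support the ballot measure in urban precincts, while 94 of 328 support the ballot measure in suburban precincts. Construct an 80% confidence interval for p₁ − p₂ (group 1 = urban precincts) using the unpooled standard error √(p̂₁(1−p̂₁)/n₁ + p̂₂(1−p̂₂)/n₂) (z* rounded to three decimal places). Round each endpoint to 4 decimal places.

(0.3156, 0.4005)

p̂₁ = 0.64463, p̂₂ = 0.28659, so the observed difference is 0.35804.
SE = √(0.000473311 + 0.000623336) = √0.001096647 = 0.033116.
The 80% critical value is z* = 1.282. Margin of error = 0.04245.
CI: 0.35804 ± 0.04245 = (0.3156, 0.4005).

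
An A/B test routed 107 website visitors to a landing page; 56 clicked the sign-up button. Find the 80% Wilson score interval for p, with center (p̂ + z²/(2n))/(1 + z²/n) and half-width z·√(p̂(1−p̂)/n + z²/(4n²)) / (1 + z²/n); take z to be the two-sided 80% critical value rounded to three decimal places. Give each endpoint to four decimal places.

(0.4616, 0.5844)

Here p̂ = 56/107 = 0.52336 and z = 1.282 (z² = 1.643524).
Denominator 1 + z²/n = 1 + 1.643524/107 = 1.015360.
Center = (0.52336 + 0.007680)/1.015360 = 0.52301.
Radicand: p̂(1−p̂)/n + z²/(4n²) = 0.002331347 + 0.000035888 = 0.002367235.
Half-width = z·√(radicand)/denom = 1.282·0.048654/1.015360 = 0.06143.
CI: 0.52301 ± 0.06143 = (0.4616, 0.5844).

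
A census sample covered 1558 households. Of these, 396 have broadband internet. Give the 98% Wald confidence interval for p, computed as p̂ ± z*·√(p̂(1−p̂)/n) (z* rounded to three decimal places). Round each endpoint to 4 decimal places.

p̂ = 396/1558 = 0.25417.
SE(p̂) = √(0.25417·0.74583/1558) = 0.011031.
The 98% critical value is z* = 2.326.
Margin of error: 2.326 × 0.011031 = 0.02566.
Interval: 0.25417 ± 0.02566 → (0.2285, 0.2798).

(0.2285, 0.2798)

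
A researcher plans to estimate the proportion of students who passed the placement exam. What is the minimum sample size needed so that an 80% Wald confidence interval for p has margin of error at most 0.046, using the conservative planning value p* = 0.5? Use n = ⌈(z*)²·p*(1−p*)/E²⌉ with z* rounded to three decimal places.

n = 195

The 80% critical value is z* = 1.282.
p*(1−p*) = 0.50·0.50 = 0.2500.
Required n before rounding: 1.643524 × 0.2500 / 0.046² = 194.178.
⌈194.178⌉ = 195.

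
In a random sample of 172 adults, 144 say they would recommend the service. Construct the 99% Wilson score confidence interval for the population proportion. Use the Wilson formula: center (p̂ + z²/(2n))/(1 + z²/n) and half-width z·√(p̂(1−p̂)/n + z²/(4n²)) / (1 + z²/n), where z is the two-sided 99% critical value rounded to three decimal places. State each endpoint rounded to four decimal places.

(0.7524, 0.8969)

Here p̂ = 144/172 = 0.83721 and z = 2.576 (z² = 6.635776).
Denominator 1 + z²/n = 1 + 6.635776/172 = 1.038580.
Adjusted center: (0.83721 + z²/(2n))/1.038580 = 0.82468.
Radicand: p̂(1−p̂)/n + z²/(4n²) = 0.000792383 + 0.000056076 = 0.000848459.
Half-width = z·√(radicand)/denom = 2.576·0.029128/1.038580 = 0.07225.
So the interval runs from 0.7524 to 0.8969.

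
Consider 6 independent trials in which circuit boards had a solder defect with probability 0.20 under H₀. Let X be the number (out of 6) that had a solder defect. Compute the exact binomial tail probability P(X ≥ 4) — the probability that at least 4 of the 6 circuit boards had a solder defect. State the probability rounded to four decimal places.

P = 0.0170

X ~ Binomial(n=6, p=0.20).
P(X ≥ 4) = C(6,4)·0.20^4·0.80^2 + C(6,5)·0.20^5·0.80^1 + C(6,6)·0.20^6·0.80^0.
= 0.015360 + 0.001536 + 0.000064 = 0.0170.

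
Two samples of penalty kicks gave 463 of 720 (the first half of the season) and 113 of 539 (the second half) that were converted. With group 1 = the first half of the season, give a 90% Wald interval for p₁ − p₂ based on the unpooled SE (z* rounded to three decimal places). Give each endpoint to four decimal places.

p̂₁ = 0.64306, p̂₂ = 0.20965, so the observed difference is 0.43341.
Unpooled SE = √(p̂₁(1−p̂₁)/n₁ + p̂₂(1−p̂₂)/n₂) = √(0.000318799 + 0.000307413) = 0.025024.
For 90% confidence, z* = 1.645. Margin = 1.645·0.025024 = 0.04116.
Interval: 0.43341 ± 0.04116 → (0.3922, 0.4746).

(0.3922, 0.4746)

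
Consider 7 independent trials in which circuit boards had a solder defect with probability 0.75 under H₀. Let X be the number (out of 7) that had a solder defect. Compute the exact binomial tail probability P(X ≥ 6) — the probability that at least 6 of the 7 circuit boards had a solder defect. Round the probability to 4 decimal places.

X is binomial with n = 7 and p = 0.75.
P(X ≥ 6) = C(7,6)·0.75^6·0.25^1 + C(7,7)·0.75^7·0.25^0.
= 0.311462 + 0.133484 = 0.4449.

P = 0.4449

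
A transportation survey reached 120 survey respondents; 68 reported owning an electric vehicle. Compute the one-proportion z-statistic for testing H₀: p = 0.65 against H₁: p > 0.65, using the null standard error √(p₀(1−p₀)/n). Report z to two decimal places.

With x = 68 successes in n = 120, p̂ = 0.56667.
Null standard error: √(0.65·0.35/120) = √0.001895833 = 0.043541.
Test statistic: z = -0.08333/0.043541 = -1.91.

z = -1.91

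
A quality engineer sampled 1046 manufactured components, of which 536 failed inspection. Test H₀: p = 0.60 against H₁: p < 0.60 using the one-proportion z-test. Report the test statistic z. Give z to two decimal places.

z = -5.78

The sample proportion is 536/1046 = 0.51243.
Under H₀, SE = √(p₀(1−p₀)/n) = √(0.60·0.40/1046) = √0.000229446 = 0.015147.
Test statistic: z = -0.08757/0.015147 = -5.78.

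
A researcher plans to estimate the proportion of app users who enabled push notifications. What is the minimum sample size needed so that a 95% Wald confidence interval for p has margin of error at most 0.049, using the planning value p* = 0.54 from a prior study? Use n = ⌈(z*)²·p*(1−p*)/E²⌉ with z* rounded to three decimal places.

n = 398

The 95% critical value is z* = 1.960.
p*(1−p*) = 0.54·0.46 = 0.2484.
(z*)²·p*(1−p*)/E² = 3.841600·0.2484/0.002401 = 397.440.
Rounding up, n = 398.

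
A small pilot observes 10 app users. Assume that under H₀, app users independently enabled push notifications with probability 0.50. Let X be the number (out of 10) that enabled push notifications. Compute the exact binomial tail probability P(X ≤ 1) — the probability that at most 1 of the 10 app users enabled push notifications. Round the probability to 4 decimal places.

X is binomial with n = 10 and p = 0.50.
P(X ≤ 1) = C(10,0)·0.50^0·0.50^10 + C(10,1)·0.50^1·0.50^9.
= 0.000977 + 0.009766 = 0.0107.

P = 0.0107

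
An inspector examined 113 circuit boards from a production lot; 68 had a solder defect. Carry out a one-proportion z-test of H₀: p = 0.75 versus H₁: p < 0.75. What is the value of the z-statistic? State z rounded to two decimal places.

Sample proportion p̂ = 68/113 = 0.60177.
Null standard error: √(0.75·0.25/113) = √0.001659292 = 0.040734.
Test statistic: z = -0.14823/0.040734 = -3.64.

z = -3.64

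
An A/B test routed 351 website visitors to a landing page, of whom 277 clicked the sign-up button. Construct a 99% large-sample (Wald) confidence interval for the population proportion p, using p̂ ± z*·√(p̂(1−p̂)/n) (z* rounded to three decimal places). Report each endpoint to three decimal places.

(0.733, 0.845)

The sample proportion is 277/351 = 0.78917.
SE(p̂) = √(0.78917·0.21083/351) = 0.021772.
For 99% confidence, z* = 2.576.
Margin = 2.576·0.021772 = 0.05608.
Interval: 0.78917 ± 0.05608 → (0.733, 0.845).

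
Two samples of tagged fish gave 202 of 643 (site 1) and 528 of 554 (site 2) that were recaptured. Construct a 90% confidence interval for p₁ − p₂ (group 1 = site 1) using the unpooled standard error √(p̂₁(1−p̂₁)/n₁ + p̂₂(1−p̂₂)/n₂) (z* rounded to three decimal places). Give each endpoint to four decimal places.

(-0.6725, -0.6054)

p̂₁ = 202/643 = 0.31415, p̂₂ = 528/554 = 0.95307; p̂₁ − p̂₂ = -0.63892.
Unpooled SE = √(p̂₁(1−p̂₁)/n₁ + p̂₂(1−p̂₂)/n₂) = √(0.000335087 + 0.000080738) = 0.020392.
The 90% critical value is z* = 1.645. Margin = 1.645·0.020392 = 0.03354.
CI: -0.63892 ± 0.03354 = (-0.6725, -0.6054).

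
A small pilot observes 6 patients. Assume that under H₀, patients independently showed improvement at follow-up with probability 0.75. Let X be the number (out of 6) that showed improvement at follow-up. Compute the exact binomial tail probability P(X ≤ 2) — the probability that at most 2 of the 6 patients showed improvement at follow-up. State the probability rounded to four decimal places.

X is binomial with n = 6 and p = 0.75.
P(X ≤ 2) = C(6,0)·0.75^0·0.25^6 + C(6,1)·0.75^1·0.25^5 + C(6,2)·0.75^2·0.25^4.
= 0.000244 + 0.004395 + 0.032959 = 0.0376.

P = 0.0376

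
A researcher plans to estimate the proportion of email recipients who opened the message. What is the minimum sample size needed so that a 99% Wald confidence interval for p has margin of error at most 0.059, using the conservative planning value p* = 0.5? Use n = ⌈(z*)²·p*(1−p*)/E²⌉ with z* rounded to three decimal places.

n = 477

For 99% confidence, z* = 2.576.
p*(1−p*) = 0.2500.
(z*)²·p*(1−p*)/E² = 6.635776·0.2500/0.003481 = 476.571.
⌈476.571⌉ = 477.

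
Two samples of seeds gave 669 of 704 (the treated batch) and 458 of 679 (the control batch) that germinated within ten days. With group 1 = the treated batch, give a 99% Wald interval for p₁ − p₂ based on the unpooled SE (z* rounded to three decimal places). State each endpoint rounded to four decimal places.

(0.2249, 0.3267)

p̂₁ = 0.95028, p̂₂ = 0.67452, so the observed difference is 0.27576.
SE = √(0.000067108 + 0.000323332) = √0.000390440 = 0.019760.
For 99% confidence, z* = 2.576. Margin = 2.576·0.019760 = 0.05090.
So the interval runs from 0.2249 to 0.3267.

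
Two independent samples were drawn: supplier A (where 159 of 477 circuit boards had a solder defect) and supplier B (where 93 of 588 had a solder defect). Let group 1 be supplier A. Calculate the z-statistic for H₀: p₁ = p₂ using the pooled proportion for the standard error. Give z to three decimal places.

Sample proportions: p̂₁ = 159/477 = 0.33333 and p̂₂ = 93/588 = 0.15816.
Pooling: p̂ = 252/1065 = 0.23662.
SE = √[p̂(1−p̂)(1/n₁+1/n₂)] = √[0.23662·0.76338·(1/477+1/588)] ≈ 0.026189.
z = 0.17517/0.026189 = 6.689.

z = 6.689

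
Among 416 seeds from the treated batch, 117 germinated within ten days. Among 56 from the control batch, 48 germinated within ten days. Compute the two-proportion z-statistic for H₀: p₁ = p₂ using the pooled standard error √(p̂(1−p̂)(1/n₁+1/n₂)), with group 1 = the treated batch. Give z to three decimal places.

z = -8.485

Sample proportions: p̂₁ = 117/416 = 0.28125 and p̂₂ = 48/56 = 0.85714.
Pooled p̂ = (117+48)/(416+56) = 165/472 = 0.34958.
Pooled SE = √[0.2273727·0.02026099] ≈ 0.067873.
z = (p̂₁ − p̂₂)/SE = (0.28125 − 0.85714)/0.067873 = -0.57589/0.067873 = -8.485.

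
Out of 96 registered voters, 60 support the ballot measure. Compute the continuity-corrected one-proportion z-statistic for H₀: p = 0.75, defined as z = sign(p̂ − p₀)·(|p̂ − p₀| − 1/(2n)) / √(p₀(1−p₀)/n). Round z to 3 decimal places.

The sample proportion is 60/96 = 0.62500. p̂ − p₀ = -0.125000.
Continuity correction 1/(2n) = 1/192 = 0.005208.
Corrected numerator: |-0.125000| − 0.005208 = 0.119792.
Null standard error: √(0.75·0.25/96) = √0.001953125 = 0.044194.
z = −0.119792/0.044194 = -2.711.

z = -2.711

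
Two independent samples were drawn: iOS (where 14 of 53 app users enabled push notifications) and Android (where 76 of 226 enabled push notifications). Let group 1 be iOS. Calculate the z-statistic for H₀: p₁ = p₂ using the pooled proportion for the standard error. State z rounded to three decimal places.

Sample proportions: p̂₁ = 14/53 = 0.26415 and p̂₂ = 76/226 = 0.33628.
Pooled p̂ = (14+76)/(53+226) = 90/279 = 0.32258.
Pooled SE = √[0.2185224·0.02329270] ≈ 0.071344.
z = (p̂₁ − p̂₂)/SE = (0.26415 − 0.33628)/0.071344 = -0.07213/0.071344 = -1.011.

z = -1.011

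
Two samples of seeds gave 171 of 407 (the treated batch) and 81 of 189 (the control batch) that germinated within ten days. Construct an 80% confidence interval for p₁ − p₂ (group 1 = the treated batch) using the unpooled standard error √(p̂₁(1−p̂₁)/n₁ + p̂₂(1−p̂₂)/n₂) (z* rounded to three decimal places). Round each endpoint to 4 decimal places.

p̂₁ = 171/407 = 0.42015, p̂₂ = 81/189 = 0.42857; p̂₁ − p̂₂ = -0.00842.
SE = √(0.000598584 + 0.001295756) = √0.001894340 = 0.043524.
z* = 1.282 at the 80% level. Margin = 1.282·0.043524 = 0.05580.
Interval: -0.00842 ± 0.05580 → (-0.0642, 0.0474).

(-0.0642, 0.0474)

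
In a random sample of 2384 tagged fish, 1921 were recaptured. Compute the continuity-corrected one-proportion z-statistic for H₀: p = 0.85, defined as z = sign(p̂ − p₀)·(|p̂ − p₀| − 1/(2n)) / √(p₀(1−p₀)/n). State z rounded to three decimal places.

z = -6.017

Sample proportion p̂ = 1921/2384 = 0.80579. p̂ − p₀ = -0.044211.
1/(2n) = 0.000210.
Corrected numerator: |-0.044211| − 0.000210 = 0.044001.
Null standard error: √(0.85·0.15/2384) = √0.000053482 = 0.007313.
z = (−)0.044001/0.007313 = -6.017.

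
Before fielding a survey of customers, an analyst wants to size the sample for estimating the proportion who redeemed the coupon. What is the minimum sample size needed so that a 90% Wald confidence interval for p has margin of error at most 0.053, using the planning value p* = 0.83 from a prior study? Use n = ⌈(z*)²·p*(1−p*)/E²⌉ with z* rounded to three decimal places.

n = 136

The 90% critical value is z* = 1.645.
p*(1−p*) = 0.1411.
(z*)²·p*(1−p*)/E² = 2.706025·0.1411/0.002809 = 135.927.
⌈135.927⌉ = 136.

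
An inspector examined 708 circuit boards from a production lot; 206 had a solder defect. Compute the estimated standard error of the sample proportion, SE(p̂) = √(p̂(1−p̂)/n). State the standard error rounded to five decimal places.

The sample proportion is 206/708 = 0.29096.
p̂(1−p̂) = 0.206302.
Dividing by n and taking the root: √0.000291387 = 0.01707.

SE = 0.01707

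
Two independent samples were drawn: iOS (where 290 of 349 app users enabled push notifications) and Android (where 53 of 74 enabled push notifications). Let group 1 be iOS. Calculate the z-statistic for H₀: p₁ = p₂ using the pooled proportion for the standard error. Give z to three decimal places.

p̂₁ = 290/349 = 0.83095, p̂₂ = 53/74 = 0.71622.
Pooling: p̂ = 343/423 = 0.81087.
SE = √[p̂(1−p̂)(1/n₁+1/n₂)] = √[0.81087·0.18913·(1/349+1/74)] ≈ 0.050118.
z = 0.11473/0.050118 = 2.289.

z = 2.289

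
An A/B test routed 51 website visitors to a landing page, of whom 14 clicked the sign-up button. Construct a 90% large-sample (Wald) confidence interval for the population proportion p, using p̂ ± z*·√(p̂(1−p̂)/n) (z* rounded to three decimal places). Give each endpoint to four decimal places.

p̂ = 14/51 = 0.27451.
Standard error of p̂: √(0.199154/51) = √0.003904984 = 0.062490.
For 90% confidence, z* = 1.645.
Margin = 1.645·0.062490 = 0.10280.
So the interval runs from 0.1717 to 0.3773.

(0.1717, 0.3773)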